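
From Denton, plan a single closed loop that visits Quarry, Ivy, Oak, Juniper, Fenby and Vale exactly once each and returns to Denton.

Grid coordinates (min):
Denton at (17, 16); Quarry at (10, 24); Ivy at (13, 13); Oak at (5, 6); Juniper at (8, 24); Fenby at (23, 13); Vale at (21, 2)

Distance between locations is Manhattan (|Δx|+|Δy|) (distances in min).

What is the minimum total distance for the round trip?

Minimum total distance: 86 min.

With 6 stops there are 6!/2 = 360 distinct round trips (a route and its reverse cost the same).
Denton→Quarry→Ivy→Oak→Juniper→Fenby→Vale→Denton: 15+14+15+21+26+13+18 = 122
Denton→Quarry→Ivy→Oak→Juniper→Vale→Fenby→Denton: 15+14+15+21+35+13+9 = 122
Denton→Quarry→Ivy→Oak→Fenby→Juniper→Vale→Denton: 15+14+15+25+26+35+18 = 148
Denton→Quarry→Ivy→Oak→Fenby→Vale→Juniper→Denton: 15+14+15+25+13+35+17 = 134
Denton→Quarry→Ivy→Oak→Vale→Juniper→Fenby→Denton: 15+14+15+20+35+26+9 = 134
Denton→Quarry→Ivy→Oak→Vale→Fenby→Juniper→Denton: 15+14+15+20+13+26+17 = 120
Denton→Quarry→Ivy→Juniper→Oak→Fenby→Vale→Denton: 15+14+16+21+25+13+18 = 122
Denton→Quarry→Ivy→Juniper→Oak→Vale→Fenby→Denton: 15+14+16+21+20+13+9 = 108
… (352 more)
Denton→Ivy→Quarry→Juniper→Oak→Vale→Fenby→Denton: 7+14+2+21+20+13+9 = 86  ← best
The minimum is 86.
One optimal route: Denton → Ivy → Quarry → Juniper → Oak → Vale → Fenby → Denton (or its reverse).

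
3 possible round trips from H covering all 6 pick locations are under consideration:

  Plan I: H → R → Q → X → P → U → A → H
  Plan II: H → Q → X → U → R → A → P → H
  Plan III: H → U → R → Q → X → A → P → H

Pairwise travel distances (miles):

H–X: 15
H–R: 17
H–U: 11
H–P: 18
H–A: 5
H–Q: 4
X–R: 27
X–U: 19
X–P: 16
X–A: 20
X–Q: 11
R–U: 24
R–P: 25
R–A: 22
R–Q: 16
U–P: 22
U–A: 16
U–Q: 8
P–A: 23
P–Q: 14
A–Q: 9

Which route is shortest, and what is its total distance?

Plan I: 17 + 16 + 11 + 16 + 22 + 16 + 5 = 103
Plan II: 4 + 11 + 19 + 24 + 22 + 23 + 18 = 121
Plan III: 11 + 24 + 16 + 11 + 20 + 23 + 18 = 123

103 miles — Plan I is the shortest.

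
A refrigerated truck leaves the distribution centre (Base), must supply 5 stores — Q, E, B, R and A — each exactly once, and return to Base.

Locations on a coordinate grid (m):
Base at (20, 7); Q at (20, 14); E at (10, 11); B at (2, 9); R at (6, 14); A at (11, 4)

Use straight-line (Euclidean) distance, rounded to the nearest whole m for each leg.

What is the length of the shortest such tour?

Base→Q→E→B→R→A→Base: 7+10+8+6+11+9 = 51
Base→Q→E→B→A→R→Base: 7+10+8+10+11+16 = 62
Base→Q→E→R→B→A→Base: 7+10+5+6+10+9 = 47
Base→Q→E→R→A→B→Base: 7+10+5+11+10+18 = 61
Base→Q→E→A→B→R→Base: 7+10+7+10+6+16 = 56
Base→Q→E→A→R→B→Base: 7+10+7+11+6+18 = 59
Base→Q→B→E→R→A→Base: 7+19+8+5+11+9 = 59
Base→Q→B→E→A→R→Base: 7+19+8+7+11+16 = 68
Base→Q→B→R→E→A→Base: 7+19+6+5+7+9 = 53
Base→Q→B→R→A→E→Base: 7+19+6+11+7+11 = 61
Base→Q→B→A→E→R→Base: 7+19+10+7+5+16 = 64
Base→Q→B→A→R→E→Base: 7+19+10+11+5+11 = 63
Base→Q→R→E→B→A→Base: 7+14+5+8+10+9 = 53
Base→Q→R→E→A→B→Base: 7+14+5+7+10+18 = 61
… (46 more)
The minimum is 47.
One optimal route: Base → Q → E → R → B → A → Base (or its reverse).

Shortest round trip = 47 m.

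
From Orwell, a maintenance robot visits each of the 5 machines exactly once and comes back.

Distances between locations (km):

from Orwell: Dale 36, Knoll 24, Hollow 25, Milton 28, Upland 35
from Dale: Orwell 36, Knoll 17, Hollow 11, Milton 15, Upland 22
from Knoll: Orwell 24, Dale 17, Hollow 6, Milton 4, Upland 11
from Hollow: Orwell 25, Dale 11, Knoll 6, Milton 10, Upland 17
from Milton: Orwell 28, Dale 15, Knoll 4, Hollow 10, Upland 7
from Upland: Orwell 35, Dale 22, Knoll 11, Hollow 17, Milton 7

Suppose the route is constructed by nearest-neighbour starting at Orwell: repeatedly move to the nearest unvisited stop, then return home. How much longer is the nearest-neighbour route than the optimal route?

Orwell: Knoll=24, Hollow=25, Milton=28, Upland=35, Dale=36 ⇒ Knoll
Knoll: Milton=4, Hollow=6, Upland=11, Dale=17 ⇒ Milton
Milton: Upland=7, Hollow=10, Dale=15 ⇒ Upland
Upland: Hollow=17, Dale=22 ⇒ Hollow
Hollow: Dale=11 ⇒ Dale
NN route Orwell → Knoll → Milton → Upland → Hollow → Dale → Orwell costs 99.
Optimal: Orwell → Knoll → Milton → Upland → Dale → Hollow → Orwell costs 93 (by enumerating all 60 distinct tours).
Excess = 99 − 93 = 6.

The nearest-neighbour route is 6 km longer than optimal.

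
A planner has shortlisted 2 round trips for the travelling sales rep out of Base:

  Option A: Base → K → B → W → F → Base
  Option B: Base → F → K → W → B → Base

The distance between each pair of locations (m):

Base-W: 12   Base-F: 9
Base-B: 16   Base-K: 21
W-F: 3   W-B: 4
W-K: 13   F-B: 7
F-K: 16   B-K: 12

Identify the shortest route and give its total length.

Option A: 21 + 12 + 4 + 3 + 9 = 49
Option B: 9 + 16 + 13 + 4 + 16 = 58

Shortest is Option A, total 49 m.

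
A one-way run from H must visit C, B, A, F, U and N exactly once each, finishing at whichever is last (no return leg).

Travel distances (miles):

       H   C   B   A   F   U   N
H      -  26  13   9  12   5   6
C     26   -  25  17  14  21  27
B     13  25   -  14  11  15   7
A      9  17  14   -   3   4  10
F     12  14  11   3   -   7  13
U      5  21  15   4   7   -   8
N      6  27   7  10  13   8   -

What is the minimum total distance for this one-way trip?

Minimum one-way distance = 49 miles.

There are 6! = 720 possible orderings.
H→C→B→A→F→U→N: 26+25+14+3+7+8 = 83
H→C→B→A→F→N→U: 26+25+14+3+13+8 = 89
H→C→B→A→U→F→N: 26+25+14+4+7+13 = 89
H→C→B→A→U→N→F: 26+25+14+4+8+13 = 90
H→C→B→A→N→F→U: 26+25+14+10+13+7 = 95
H→C→B→A→N→U→F: 26+25+14+10+8+7 = 90
H→C→B→F→A→U→N: 26+25+11+3+4+8 = 77
H→C→B→F→A→N→U: 26+25+11+3+10+8 = 83
… (712 more)
H→B→N→U→A→F→C: 13+7+8+4+3+14 = 49  ← best
The minimum is 49.
One shortest path: H → B → N → U → A → F → C.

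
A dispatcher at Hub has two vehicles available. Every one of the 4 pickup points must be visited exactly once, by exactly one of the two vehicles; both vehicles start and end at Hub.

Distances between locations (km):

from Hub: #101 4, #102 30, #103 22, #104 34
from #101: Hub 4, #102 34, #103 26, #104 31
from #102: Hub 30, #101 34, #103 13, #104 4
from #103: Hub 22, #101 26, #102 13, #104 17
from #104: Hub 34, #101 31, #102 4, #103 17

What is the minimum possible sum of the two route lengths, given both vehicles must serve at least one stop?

There are 2^3 − 1 = 7 ways to divide the 4 stops into two non-empty groups. For each, the best each vehicle can do is its own shortest tour through its group:
  {#101} + {#102, #103, #104}: 8 + 73 = 81
  {#102} + {#101, #103, #104}: 60 + 74 = 134
  {#101, #102} + {#103, #104}: 68 + 73 = 141
  {#103} + {#101, #102, #104}: 44 + 69 = 113
  {#101, #103} + {#102, #104}: 52 + 68 = 120
  {#102, #103} + {#101, #104}: 65 + 69 = 134
  … (7 splits in total)
Best: vehicle 1 Hub → #101 → Hub = 8; vehicle 2 Hub → #102 → #104 → #103 → Hub = 73; combined 81.

81 km — the smallest possible combined total.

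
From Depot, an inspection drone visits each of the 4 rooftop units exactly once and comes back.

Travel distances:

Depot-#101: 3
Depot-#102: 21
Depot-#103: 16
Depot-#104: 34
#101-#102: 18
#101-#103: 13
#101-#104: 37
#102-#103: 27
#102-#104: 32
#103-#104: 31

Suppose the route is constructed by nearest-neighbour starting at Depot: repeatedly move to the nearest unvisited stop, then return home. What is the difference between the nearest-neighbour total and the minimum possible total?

From Depot: #101=3, #103=16, #102=21, #104=34 → choose #101 (3).
From #101: #103=13, #102=18, #104=37 → choose #103 (13).
From #103: #102=27, #104=31 → choose #102 (27).
From #102: #104=32 → choose #104 (32).
NN route Depot → #101 → #103 → #102 → #104 → Depot costs 109.
Optimal: Depot → #101 → #102 → #104 → #103 → Depot costs 100 (by enumerating all 12 distinct tours).
Excess = 109 − 100 = 9.

The nearest-neighbour route is 9 longer than optimal.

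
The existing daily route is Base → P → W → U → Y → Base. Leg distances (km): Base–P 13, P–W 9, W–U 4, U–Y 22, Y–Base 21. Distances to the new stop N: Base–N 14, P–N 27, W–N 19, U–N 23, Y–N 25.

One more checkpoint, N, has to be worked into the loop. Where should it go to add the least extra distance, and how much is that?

Insertion cost between consecutive stops i–j is d(i,N) + d(N,j) − d(i,j):
  between Base and P: 14 + 27 − 13 = 28
  between P and W: 27 + 19 − 9 = 37
  between W and U: 19 + 23 − 4 = 38
  between U and Y: 23 + 25 − 22 = 26
  between Y and Base: 25 + 14 − 21 = 18
Cheapest insertion is between Y and Base, adding 18.
New total = 69 + 18 = 87.

Minimum extra distance: 18 km, inserting N between Y and Base.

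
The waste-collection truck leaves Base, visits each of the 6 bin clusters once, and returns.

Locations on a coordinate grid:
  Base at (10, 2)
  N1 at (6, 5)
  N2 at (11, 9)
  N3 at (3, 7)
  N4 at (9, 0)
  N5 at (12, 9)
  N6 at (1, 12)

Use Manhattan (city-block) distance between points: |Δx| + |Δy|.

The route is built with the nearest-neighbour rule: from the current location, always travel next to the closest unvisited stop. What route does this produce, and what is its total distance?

Nearest-neighbour total = 46; route Base → N4 → N1 → N3 → N6 → N2 → N5 → Base.

At Base the remaining stops are N4 3, N1 7, N2 8, N5 9, N3 12, N6 19; go to N4.
At N4 the remaining stops are N1 8, N2 11, N5 12, N3 13, N6 20; go to N1.
At N1 the remaining stops are N3 5, N2 9, N5 10, N6 12; go to N3.
At N3 the remaining stops are N6 7, N2 10, N5 11; go to N6.
At N6 the remaining stops are N2 13, N5 14; go to N2.
At N2 the remaining stops are N5 1; go to N5.
Return N5→Base: 9.
Total = 3 + 8 + 5 + 7 + 13 + 1 + 9 = 46.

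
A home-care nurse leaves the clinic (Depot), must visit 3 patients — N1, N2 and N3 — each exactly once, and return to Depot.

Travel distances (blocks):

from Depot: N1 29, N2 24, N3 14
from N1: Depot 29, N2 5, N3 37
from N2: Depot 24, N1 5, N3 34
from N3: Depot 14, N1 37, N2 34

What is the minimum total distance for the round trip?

80 blocks — the shortest possible round trip.

Depot→N1→N2→N3→Depot: 29+5+34+14 = 82
Depot→N1→N3→N2→Depot: 29+37+34+24 = 124
Depot→N2→N1→N3→Depot: 24+5+37+14 = 80
The minimum is 80.
One optimal route: Depot → N2 → N1 → N3 → Depot (or its reverse).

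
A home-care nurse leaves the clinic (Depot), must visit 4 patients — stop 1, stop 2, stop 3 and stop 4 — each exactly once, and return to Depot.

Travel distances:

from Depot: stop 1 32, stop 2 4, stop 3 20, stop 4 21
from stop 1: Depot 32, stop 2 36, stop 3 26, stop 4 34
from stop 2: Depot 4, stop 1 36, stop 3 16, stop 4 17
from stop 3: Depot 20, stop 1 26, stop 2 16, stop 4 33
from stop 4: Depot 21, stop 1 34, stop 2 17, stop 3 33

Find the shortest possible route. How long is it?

101 — the shortest possible round trip.

Depot → stop 1 → stop 2 → stop 3 → stop 4 → Depot: 32+36+16+33+21 = 138
Depot → stop 1 → stop 2 → stop 4 → stop 3 → Depot: 32+36+17+33+20 = 138
Depot → stop 1 → stop 3 → stop 2 → stop 4 → Depot: 32+26+16+17+21 = 112
Depot → stop 1 → stop 3 → stop 4 → stop 2 → Depot: 32+26+33+17+4 = 112
Depot → stop 1 → stop 4 → stop 2 → stop 3 → Depot: 32+34+17+16+20 = 119
Depot → stop 1 → stop 4 → stop 3 → stop 2 → Depot: 32+34+33+16+4 = 119
Depot → stop 2 → stop 1 → stop 3 → stop 4 → Depot: 4+36+26+33+21 = 120
Depot → stop 2 → stop 1 → stop 4 → stop 3 → Depot: 4+36+34+33+20 = 127
Depot → stop 2 → stop 3 → stop 1 → stop 4 → Depot: 4+16+26+34+21 = 101
Depot → stop 2 → stop 4 → stop 1 → stop 3 → Depot: 4+17+34+26+20 = 101
Depot → stop 3 → stop 1 → stop 2 → stop 4 → Depot: 20+26+36+17+21 = 120
Depot → stop 3 → stop 2 → stop 1 → stop 4 → Depot: 20+16+36+34+21 = 127
The minimum is 101.
One optimal route: Depot → stop 2 → stop 3 → stop 1 → stop 4 → Depot (or its reverse).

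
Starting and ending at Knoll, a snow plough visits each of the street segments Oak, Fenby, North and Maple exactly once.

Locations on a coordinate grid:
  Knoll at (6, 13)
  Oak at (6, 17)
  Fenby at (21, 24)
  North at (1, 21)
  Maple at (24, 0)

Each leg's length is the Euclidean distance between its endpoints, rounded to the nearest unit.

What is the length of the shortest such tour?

76 — the shortest possible round trip.

Knoll-Oak-Fenby-North-Maple-Knoll: 4+17+20+31+22 = 94
Knoll-Oak-Fenby-Maple-North-Knoll: 4+17+24+31+9 = 85
Knoll-Oak-North-Fenby-Maple-Knoll: 4+6+20+24+22 = 76
Knoll-Oak-North-Maple-Fenby-Knoll: 4+6+31+24+19 = 84
Knoll-Oak-Maple-Fenby-North-Knoll: 4+25+24+20+9 = 82
Knoll-Oak-Maple-North-Fenby-Knoll: 4+25+31+20+19 = 99
Knoll-Fenby-Oak-North-Maple-Knoll: 19+17+6+31+22 = 95
Knoll-Fenby-Oak-Maple-North-Knoll: 19+17+25+31+9 = 101
Knoll-Fenby-North-Oak-Maple-Knoll: 19+20+6+25+22 = 92
Knoll-Fenby-Maple-Oak-North-Knoll: 19+24+25+6+9 = 83
Knoll-North-Oak-Fenby-Maple-Knoll: 9+6+17+24+22 = 78
Knoll-North-Fenby-Oak-Maple-Knoll: 9+20+17+25+22 = 93
The minimum is 76.
One optimal route: Knoll → Oak → North → Fenby → Maple → Knoll (or its reverse).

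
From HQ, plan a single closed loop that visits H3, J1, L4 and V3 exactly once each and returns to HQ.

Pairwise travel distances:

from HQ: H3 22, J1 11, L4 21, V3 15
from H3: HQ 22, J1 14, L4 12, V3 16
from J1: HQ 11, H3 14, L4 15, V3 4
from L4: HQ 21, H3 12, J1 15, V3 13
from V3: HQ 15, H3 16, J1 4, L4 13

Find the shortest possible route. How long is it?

Minimum total distance: 62.

There are 12 distinct closed tours to check (reversals are equivalent).
HQ - H3 - J1 - L4 - V3 - HQ: 22+14+15+13+15 = 79
HQ - H3 - J1 - V3 - L4 - HQ: 22+14+4+13+21 = 74
HQ - H3 - L4 - J1 - V3 - HQ: 22+12+15+4+15 = 68
HQ - H3 - L4 - V3 - J1 - HQ: 22+12+13+4+11 = 62
HQ - H3 - V3 - J1 - L4 - HQ: 22+16+4+15+21 = 78
HQ - H3 - V3 - L4 - J1 - HQ: 22+16+13+15+11 = 77
HQ - J1 - H3 - L4 - V3 - HQ: 11+14+12+13+15 = 65
HQ - J1 - H3 - V3 - L4 - HQ: 11+14+16+13+21 = 75
HQ - J1 - L4 - H3 - V3 - HQ: 11+15+12+16+15 = 69
HQ - J1 - V3 - H3 - L4 - HQ: 11+4+16+12+21 = 64
HQ - L4 - H3 - J1 - V3 - HQ: 21+12+14+4+15 = 66
HQ - L4 - J1 - H3 - V3 - HQ: 21+15+14+16+15 = 81
The minimum is 62.
One optimal route: HQ → H3 → L4 → V3 → J1 → HQ (or its reverse).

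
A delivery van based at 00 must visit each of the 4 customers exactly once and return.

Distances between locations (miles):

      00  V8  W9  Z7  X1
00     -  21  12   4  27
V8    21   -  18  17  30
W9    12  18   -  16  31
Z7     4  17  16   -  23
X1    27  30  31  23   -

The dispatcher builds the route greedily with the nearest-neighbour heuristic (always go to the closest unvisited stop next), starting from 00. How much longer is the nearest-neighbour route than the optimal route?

8 miles longer than the optimal tour.

00: Z7=4, W9=12, V8=21, X1=27 ⇒ Z7
Z7: W9=16, V8=17, X1=23 ⇒ W9
W9: V8=18, X1=31 ⇒ V8
V8: X1=30 ⇒ X1
NN route 00 → Z7 → W9 → V8 → X1 → 00 costs 95.
Optimal: 00 → W9 → V8 → X1 → Z7 → 00 costs 87 (by enumerating all 12 distinct tours).
Excess = 95 − 87 = 8.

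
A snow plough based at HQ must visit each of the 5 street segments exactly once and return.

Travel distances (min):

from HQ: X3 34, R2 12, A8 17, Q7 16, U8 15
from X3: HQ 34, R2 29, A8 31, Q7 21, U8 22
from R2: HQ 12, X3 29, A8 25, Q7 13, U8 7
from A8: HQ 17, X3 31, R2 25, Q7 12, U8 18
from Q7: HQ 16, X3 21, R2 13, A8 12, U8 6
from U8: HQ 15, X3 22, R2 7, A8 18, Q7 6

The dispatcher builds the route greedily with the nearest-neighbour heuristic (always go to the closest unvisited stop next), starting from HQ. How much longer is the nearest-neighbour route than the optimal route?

From HQ: R2=12, U8=15, Q7=16, A8=17, X3=34 → choose R2 (12).
From R2: U8=7, Q7=13, A8=25, X3=29 → choose U8 (7).
From U8: Q7=6, A8=18, X3=22 → choose Q7 (6).
From Q7: A8=12, X3=21 → choose A8 (12).
From A8: X3=31 → choose X3 (31).
NN route HQ → R2 → U8 → Q7 → A8 → X3 → HQ costs 102.
Optimal: HQ → R2 → U8 → X3 → Q7 → A8 → HQ costs 91 (by enumerating all 60 distinct tours).
Excess = 102 − 91 = 11.

The nearest-neighbour route is 11 min longer than optimal.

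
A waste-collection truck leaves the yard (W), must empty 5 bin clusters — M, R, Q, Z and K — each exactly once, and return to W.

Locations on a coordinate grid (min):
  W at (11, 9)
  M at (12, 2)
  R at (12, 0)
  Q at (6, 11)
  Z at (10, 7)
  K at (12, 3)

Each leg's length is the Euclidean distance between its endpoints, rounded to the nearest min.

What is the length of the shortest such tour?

Minimum total distance: 27 min.

With 5 stops there are 5!/2 = 60 distinct round trips (a route and its reverse cost the same).
W-M-R-Q-Z-K-W: 7+2+13+6+4+6 = 38
W-M-R-Q-K-Z-W: 7+2+13+10+4+2 = 38
W-M-R-Z-Q-K-W: 7+2+7+6+10+6 = 38
W-M-R-Z-K-Q-W: 7+2+7+4+10+5 = 35
W-M-R-K-Q-Z-W: 7+2+3+10+6+2 = 30
W-M-R-K-Z-Q-W: 7+2+3+4+6+5 = 27
W-M-Q-R-Z-K-W: 7+11+13+7+4+6 = 48
W-M-Q-R-K-Z-W: 7+11+13+3+4+2 = 40
W-M-Q-Z-R-K-W: 7+11+6+7+3+6 = 40
W-M-Q-Z-K-R-W: 7+11+6+4+3+9 = 40
W-M-Q-K-R-Z-W: 7+11+10+3+7+2 = 40
W-M-Q-K-Z-R-W: 7+11+10+4+7+9 = 48
W-M-Z-R-Q-K-W: 7+5+7+13+10+6 = 48
W-M-Z-R-K-Q-W: 7+5+7+3+10+5 = 37
… (46 more)
The minimum is 27.
One optimal route: W → M → R → K → Z → Q → W (or its reverse).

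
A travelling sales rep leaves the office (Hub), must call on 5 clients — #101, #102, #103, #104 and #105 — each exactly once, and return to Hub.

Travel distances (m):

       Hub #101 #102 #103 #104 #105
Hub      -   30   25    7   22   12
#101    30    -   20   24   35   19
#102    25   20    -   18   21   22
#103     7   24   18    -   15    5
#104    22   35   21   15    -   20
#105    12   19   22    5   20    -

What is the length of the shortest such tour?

There are 60 distinct closed tours to check (reversals are equivalent).
Hub → #101 → #102 → #103 → #104 → #105 → Hub: 30+20+18+15+20+12 = 115
Hub → #101 → #102 → #103 → #105 → #104 → Hub: 30+20+18+5+20+22 = 115
Hub → #101 → #102 → #104 → #103 → #105 → Hub: 30+20+21+15+5+12 = 103
Hub → #101 → #102 → #104 → #105 → #103 → Hub: 30+20+21+20+5+7 = 103
Hub → #101 → #102 → #105 → #103 → #104 → Hub: 30+20+22+5+15+22 = 114
Hub → #101 → #102 → #105 → #104 → #103 → Hub: 30+20+22+20+15+7 = 114
Hub → #101 → #103 → #102 → #104 → #105 → Hub: 30+24+18+21+20+12 = 125
Hub → #101 → #103 → #102 → #105 → #104 → Hub: 30+24+18+22+20+22 = 136
Hub → #101 → #103 → #104 → #102 → #105 → Hub: 30+24+15+21+22+12 = 124
Hub → #101 → #103 → #104 → #105 → #102 → Hub: 30+24+15+20+22+25 = 136
Hub → #101 → #103 → #105 → #102 → #104 → Hub: 30+24+5+22+21+22 = 124
Hub → #101 → #103 → #105 → #104 → #102 → Hub: 30+24+5+20+21+25 = 125
Hub → #101 → #104 → #102 → #103 → #105 → Hub: 30+35+21+18+5+12 = 121
Hub → #101 → #104 → #102 → #105 → #103 → Hub: 30+35+21+22+5+7 = 120
… (46 more)
Hub → #103 → #104 → #102 → #101 → #105 → Hub: 7+15+21+20+19+12 = 94  ← best
The minimum is 94.
One optimal route: Hub → #103 → #104 → #102 → #101 → #105 → Hub (or its reverse).

Shortest round trip = 94 m.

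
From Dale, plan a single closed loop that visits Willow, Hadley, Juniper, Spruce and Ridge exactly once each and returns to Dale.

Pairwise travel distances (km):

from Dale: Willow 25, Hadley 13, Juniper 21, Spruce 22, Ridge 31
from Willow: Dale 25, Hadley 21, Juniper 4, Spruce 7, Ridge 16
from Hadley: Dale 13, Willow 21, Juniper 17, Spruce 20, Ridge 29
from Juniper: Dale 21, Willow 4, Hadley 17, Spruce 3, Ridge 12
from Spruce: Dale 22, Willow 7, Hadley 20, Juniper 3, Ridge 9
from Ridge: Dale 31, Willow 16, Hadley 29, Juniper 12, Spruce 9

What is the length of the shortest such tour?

81 km — the shortest possible round trip.

With 5 stops there are 5!/2 = 60 distinct round trips (a route and its reverse cost the same).
Dale → Willow → Hadley → Juniper → Spruce → Ridge → Dale: 25+21+17+3+9+31 = 106
Dale → Willow → Hadley → Juniper → Ridge → Spruce → Dale: 25+21+17+12+9+22 = 106
Dale → Willow → Hadley → Spruce → Juniper → Ridge → Dale: 25+21+20+3+12+31 = 112
Dale → Willow → Hadley → Spruce → Ridge → Juniper → Dale: 25+21+20+9+12+21 = 108
Dale → Willow → Hadley → Ridge → Juniper → Spruce → Dale: 25+21+29+12+3+22 = 112
Dale → Willow → Hadley → Ridge → Spruce → Juniper → Dale: 25+21+29+9+3+21 = 108
Dale → Willow → Juniper → Hadley → Spruce → Ridge → Dale: 25+4+17+20+9+31 = 106
Dale → Willow → Juniper → Hadley → Ridge → Spruce → Dale: 25+4+17+29+9+22 = 106
Dale → Willow → Juniper → Spruce → Hadley → Ridge → Dale: 25+4+3+20+29+31 = 112
Dale → Willow → Juniper → Spruce → Ridge → Hadley → Dale: 25+4+3+9+29+13 = 83
Dale → Willow → Juniper → Ridge → Hadley → Spruce → Dale: 25+4+12+29+20+22 = 112
Dale → Willow → Juniper → Ridge → Spruce → Hadley → Dale: 25+4+12+9+20+13 = 83
Dale → Willow → Spruce → Hadley → Juniper → Ridge → Dale: 25+7+20+17+12+31 = 112
Dale → Willow → Spruce → Hadley → Ridge → Juniper → Dale: 25+7+20+29+12+21 = 114
… (46 more)
Dale → Hadley → Willow → Juniper → Spruce → Ridge → Dale: 13+21+4+3+9+31 = 81  ← best
The minimum is 81.
One optimal route: Dale → Hadley → Willow → Juniper → Spruce → Ridge → Dale (or its reverse).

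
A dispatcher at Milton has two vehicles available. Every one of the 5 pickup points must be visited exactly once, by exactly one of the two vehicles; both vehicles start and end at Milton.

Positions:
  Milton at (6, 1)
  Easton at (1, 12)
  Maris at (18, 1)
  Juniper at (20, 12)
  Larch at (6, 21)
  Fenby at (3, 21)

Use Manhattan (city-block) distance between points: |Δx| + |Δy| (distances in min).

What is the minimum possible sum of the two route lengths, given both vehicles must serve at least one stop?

Try each way of splitting the stops between the two vehicles (each non-empty) and, for each split, find the best tour for each vehicle:
  {Easton} + {Maris, Juniper, Larch, Fenby}: 32 + 74 = 106
  {Maris} + {Easton, Juniper, Larch, Fenby}: 24 + 78 = 102
  {Easton, Maris} + {Juniper, Larch, Fenby}: 56 + 74 = 130
  {Juniper} + {Easton, Maris, Larch, Fenby}: 50 + 74 = 124
  {Easton, Juniper} + {Maris, Larch, Fenby}: 60 + 70 = 130
  {Maris, Juniper} + {Easton, Larch, Fenby}: 50 + 50 = 100
  … (15 splits in total)
Best: vehicle 1 Milton → Maris → Juniper → Milton = 50; vehicle 2 Milton → Easton → Fenby → Larch → Milton = 50; combined 100.

Minimum combined distance: 100 min.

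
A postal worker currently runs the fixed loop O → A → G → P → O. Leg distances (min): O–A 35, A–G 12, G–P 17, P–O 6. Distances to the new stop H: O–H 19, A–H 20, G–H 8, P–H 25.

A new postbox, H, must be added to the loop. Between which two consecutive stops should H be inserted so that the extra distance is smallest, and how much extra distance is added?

Adding 4 min by placing H on the O–A leg.

Insertion cost between consecutive stops i–j is d(i,H) + d(H,j) − d(i,j):
  between O and A: 19 + 20 − 35 = 4
  between A and G: 20 + 8 − 12 = 16
  between G and P: 8 + 25 − 17 = 16
  between P and O: 25 + 19 − 6 = 38
Cheapest insertion is between O and A, adding 4.
New total = 70 + 4 = 74.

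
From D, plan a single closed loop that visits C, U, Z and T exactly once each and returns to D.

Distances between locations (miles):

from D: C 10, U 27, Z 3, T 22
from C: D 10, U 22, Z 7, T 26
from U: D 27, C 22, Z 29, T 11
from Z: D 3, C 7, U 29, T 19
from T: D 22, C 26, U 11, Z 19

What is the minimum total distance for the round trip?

With 4 stops there are 4!/2 = 12 distinct round trips (a route and its reverse cost the same).
D→C→U→Z→T→D: 10+22+29+19+22 = 102
D→C→U→T→Z→D: 10+22+11+19+3 = 65
D→C→Z→U→T→D: 10+7+29+11+22 = 79
D→C→Z→T→U→D: 10+7+19+11+27 = 74
D→C→T→U→Z→D: 10+26+11+29+3 = 79
D→C→T→Z→U→D: 10+26+19+29+27 = 111
D→U→C→Z→T→D: 27+22+7+19+22 = 97
D→U→C→T→Z→D: 27+22+26+19+3 = 97
D→U→Z→C→T→D: 27+29+7+26+22 = 111
D→U→T→C→Z→D: 27+11+26+7+3 = 74
D→Z→C→U→T→D: 3+7+22+11+22 = 65
D→Z→U→C→T→D: 3+29+22+26+22 = 102
The minimum is 65.
One optimal route: D → C → U → T → Z → D (or its reverse).

Minimum total distance: 65 miles.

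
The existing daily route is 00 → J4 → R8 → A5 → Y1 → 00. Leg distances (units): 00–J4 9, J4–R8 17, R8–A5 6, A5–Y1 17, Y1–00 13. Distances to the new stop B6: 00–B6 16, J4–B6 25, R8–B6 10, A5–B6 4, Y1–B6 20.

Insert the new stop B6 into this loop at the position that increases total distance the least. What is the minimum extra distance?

Minimum extra distance: 7, inserting B6 between A5 and Y1.

Insertion cost between consecutive stops i–j is d(i,B6) + d(B6,j) − d(i,j):
  between 00 and J4: 16 + 25 − 9 = 32
  between J4 and R8: 25 + 10 − 17 = 18
  between R8 and A5: 10 + 4 − 6 = 8
  between A5 and Y1: 4 + 20 − 17 = 7
  between Y1 and 00: 20 + 16 − 13 = 23
Cheapest insertion is between A5 and Y1, adding 7.
New total = 62 + 7 = 69.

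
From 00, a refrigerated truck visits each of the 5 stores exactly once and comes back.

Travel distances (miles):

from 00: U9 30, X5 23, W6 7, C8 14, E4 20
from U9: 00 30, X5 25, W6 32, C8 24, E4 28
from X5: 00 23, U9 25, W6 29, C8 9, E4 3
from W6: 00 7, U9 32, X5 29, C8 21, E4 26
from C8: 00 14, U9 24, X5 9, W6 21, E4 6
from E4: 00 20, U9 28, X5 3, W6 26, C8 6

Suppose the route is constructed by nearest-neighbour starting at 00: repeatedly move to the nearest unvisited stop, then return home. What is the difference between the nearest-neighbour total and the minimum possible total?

From 00: W6=7, C8=14, E4=20, X5=23, U9=30 → choose W6 (7).
From W6: C8=21, E4=26, X5=29, U9=32 → choose C8 (21).
From C8: E4=6, X5=9, U9=24 → choose E4 (6).
From E4: X5=3, U9=28 → choose X5 (3).
From X5: U9=25 → choose U9 (25).
NN route 00 → W6 → C8 → E4 → X5 → U9 → 00 costs 92.
Optimal: 00 → W6 → U9 → X5 → E4 → C8 → 00 costs 87 (by enumerating all 60 distinct tours).
Excess = 92 − 87 = 5.

5 miles longer than the optimal tour.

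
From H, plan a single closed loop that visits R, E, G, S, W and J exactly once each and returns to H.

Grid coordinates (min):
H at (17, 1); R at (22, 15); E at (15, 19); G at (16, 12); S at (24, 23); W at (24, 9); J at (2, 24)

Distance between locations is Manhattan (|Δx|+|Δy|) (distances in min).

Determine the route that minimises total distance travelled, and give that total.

H - R - E - G - S - W - J - H: 19+11+8+19+14+37+38 = 146
H - R - E - G - S - J - W - H: 19+11+8+19+23+37+15 = 132
H - R - E - G - W - S - J - H: 19+11+8+11+14+23+38 = 124
H - R - E - G - W - J - S - H: 19+11+8+11+37+23+29 = 138
H - R - E - G - J - S - W - H: 19+11+8+26+23+14+15 = 116
H - R - E - G - J - W - S - H: 19+11+8+26+37+14+29 = 144
H - R - E - S - G - W - J - H: 19+11+13+19+11+37+38 = 148
H - R - E - S - G - J - W - H: 19+11+13+19+26+37+15 = 140
… (352 more)
H - G - E - J - S - R - W - H: 12+8+18+23+10+8+15 = 94  ← best
The minimum is 94.
One optimal route: H → G → E → J → S → R → W → H (or its reverse).

94 min — the shortest possible round trip.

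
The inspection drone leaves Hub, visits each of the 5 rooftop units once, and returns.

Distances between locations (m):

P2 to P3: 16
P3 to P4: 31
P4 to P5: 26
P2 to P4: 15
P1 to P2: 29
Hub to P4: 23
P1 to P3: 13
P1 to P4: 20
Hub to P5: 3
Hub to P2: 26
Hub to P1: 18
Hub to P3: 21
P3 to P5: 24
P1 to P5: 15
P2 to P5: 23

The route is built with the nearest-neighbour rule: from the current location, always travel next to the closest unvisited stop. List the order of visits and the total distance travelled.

Nearest-neighbour total = 85 m; route Hub → P5 → P1 → P3 → P2 → P4 → Hub.

At Hub the remaining stops are P5 3, P1 18, P3 21, P4 23, P2 26; go to P5.
At P5 the remaining stops are P1 15, P2 23, P3 24, P4 26; go to P1.
At P1 the remaining stops are P3 13, P4 20, P2 29; go to P3.
At P3 the remaining stops are P2 16, P4 31; go to P2.
At P2 the remaining stops are P4 15; go to P4.
Return P4→Hub: 23.
Total = 3 + 15 + 13 + 16 + 15 + 23 = 85.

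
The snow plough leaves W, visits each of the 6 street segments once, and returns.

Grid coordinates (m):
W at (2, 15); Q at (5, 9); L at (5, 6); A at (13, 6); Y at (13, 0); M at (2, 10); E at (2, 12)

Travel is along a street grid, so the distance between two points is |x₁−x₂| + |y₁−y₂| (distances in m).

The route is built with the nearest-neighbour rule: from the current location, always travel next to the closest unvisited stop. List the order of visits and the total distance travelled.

At W the remaining stops are E 3, M 5, Q 9, L 12, A 20, Y 26; go to E.
At E the remaining stops are M 2, Q 6, L 9, A 17, Y 23; go to M.
At M the remaining stops are Q 4, L 7, A 15, Y 21; go to Q.
At Q the remaining stops are L 3, A 11, Y 17; go to L.
At L the remaining stops are A 8, Y 14; go to A.
At A the remaining stops are Y 6; go to Y.
Return Y→W: 26.
Total = 3 + 2 + 4 + 3 + 8 + 6 + 26 = 52.

Total distance 52 m via the nearest-neighbour route W → E → M → Q → L → A → Y → W.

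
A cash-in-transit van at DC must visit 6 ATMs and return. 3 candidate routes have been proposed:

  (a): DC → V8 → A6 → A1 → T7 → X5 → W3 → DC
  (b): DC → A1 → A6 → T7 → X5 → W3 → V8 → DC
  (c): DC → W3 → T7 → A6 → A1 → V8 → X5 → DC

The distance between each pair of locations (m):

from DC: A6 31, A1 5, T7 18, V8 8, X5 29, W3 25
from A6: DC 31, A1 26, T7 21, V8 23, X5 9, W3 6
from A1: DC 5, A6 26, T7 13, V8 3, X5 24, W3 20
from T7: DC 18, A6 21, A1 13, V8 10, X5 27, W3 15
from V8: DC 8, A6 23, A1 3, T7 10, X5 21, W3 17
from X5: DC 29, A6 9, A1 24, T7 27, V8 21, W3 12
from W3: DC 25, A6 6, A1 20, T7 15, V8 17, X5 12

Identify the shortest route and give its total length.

Shortest is (b), total 116 m.

(a): 8 + 23 + 26 + 13 + 27 + 12 + 25 = 134
(b): 5 + 26 + 21 + 27 + 12 + 17 + 8 = 116
(c): 25 + 15 + 21 + 26 + 3 + 21 + 29 = 140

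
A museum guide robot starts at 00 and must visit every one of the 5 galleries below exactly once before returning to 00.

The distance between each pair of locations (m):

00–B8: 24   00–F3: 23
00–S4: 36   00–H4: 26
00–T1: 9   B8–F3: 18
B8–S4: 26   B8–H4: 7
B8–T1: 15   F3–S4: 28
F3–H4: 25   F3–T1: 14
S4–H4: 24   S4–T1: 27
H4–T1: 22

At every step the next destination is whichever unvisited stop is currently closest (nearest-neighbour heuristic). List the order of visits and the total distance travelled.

At 00 the remaining stops are T1 9, F3 23, B8 24, H4 26, S4 36; go to T1.
At T1 the remaining stops are F3 14, B8 15, H4 22, S4 27; go to F3.
At F3 the remaining stops are B8 18, H4 25, S4 28; go to B8.
At B8 the remaining stops are H4 7, S4 26; go to H4.
At H4 the remaining stops are S4 24; go to S4.
Return S4→00: 36.
Total = 9 + 14 + 18 + 7 + 24 + 36 = 108.

108 m along 00 → T1 → F3 → B8 → H4 → S4 → 00.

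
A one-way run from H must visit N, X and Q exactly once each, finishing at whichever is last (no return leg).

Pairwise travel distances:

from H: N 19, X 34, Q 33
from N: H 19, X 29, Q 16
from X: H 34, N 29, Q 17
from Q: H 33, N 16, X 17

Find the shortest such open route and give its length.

Minimum one-way distance = 52.

There are 3! = 6 possible orderings.
H - N - X - Q: 19+29+17 = 65
H - N - Q - X: 19+16+17 = 52
H - X - N - Q: 34+29+16 = 79
H - X - Q - N: 34+17+16 = 67
H - Q - N - X: 33+16+29 = 78
H - Q - X - N: 33+17+29 = 79
The minimum is 52.
One shortest path: H → N → Q → X.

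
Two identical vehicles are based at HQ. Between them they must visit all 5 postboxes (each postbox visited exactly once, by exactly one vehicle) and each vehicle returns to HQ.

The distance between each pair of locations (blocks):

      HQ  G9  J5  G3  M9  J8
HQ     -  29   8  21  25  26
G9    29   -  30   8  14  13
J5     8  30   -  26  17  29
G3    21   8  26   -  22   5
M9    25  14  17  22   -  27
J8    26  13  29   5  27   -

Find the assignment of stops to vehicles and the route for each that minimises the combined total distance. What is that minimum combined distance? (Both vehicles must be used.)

94 blocks — the smallest possible combined total.

Check every non-empty split of the stops between the two vehicles; for each half take its own optimal tour:
  {G9} + {J5, G3, M9, J8}: 58 + 78 = 136
  {J5} + {G9, G3, M9, J8}: 16 + 78 = 94
  {G9, J5} + {G3, M9, J8}: 67 + 78 = 145
  {G3} + {G9, J5, M9, J8}: 42 + 78 = 120
  {G9, G3} + {J5, M9, J8}: 58 + 78 = 136
  {J5, G3} + {G9, M9, J8}: 55 + 78 = 133
  … (15 splits in total)
Best: vehicle 1 HQ → J5 → HQ = 16; vehicle 2 HQ → G3 → J8 → G9 → M9 → HQ = 78; combined 94.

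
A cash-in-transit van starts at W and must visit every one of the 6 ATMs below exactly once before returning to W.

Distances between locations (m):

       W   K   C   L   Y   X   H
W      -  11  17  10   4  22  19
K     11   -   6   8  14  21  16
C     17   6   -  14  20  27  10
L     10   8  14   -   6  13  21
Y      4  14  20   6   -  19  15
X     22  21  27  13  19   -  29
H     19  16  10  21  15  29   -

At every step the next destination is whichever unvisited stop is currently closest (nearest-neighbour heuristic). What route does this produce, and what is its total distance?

Nearest-neighbour total = 85 m; route W → Y → L → K → C → H → X → W.

From W: distances to unvisited — Y=4, L=10, K=11, C=17, H=19, X=22. Nearest is Y (4).
From Y: distances to unvisited — L=6, K=14, H=15, X=19, C=20. Nearest is L (6).
From L: distances to unvisited — K=8, X=13, C=14, H=21. Nearest is K (8).
From K: distances to unvisited — C=6, H=16, X=21. Nearest is C (6).
From C: distances to unvisited — H=10, X=27. Nearest is H (10).
From H: distances to unvisited — X=29. Nearest is X (29).
Return X→W: 22.
Total = 4 + 6 + 8 + 6 + 10 + 29 + 22 = 85.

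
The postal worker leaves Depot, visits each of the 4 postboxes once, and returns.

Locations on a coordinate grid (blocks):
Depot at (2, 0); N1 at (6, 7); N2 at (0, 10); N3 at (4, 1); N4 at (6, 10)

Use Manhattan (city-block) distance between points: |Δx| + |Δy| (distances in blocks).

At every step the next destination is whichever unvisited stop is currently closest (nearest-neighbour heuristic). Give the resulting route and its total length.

Depot → [N3:3 / N1:11 / N2:12 / N4:14] → N3 (3)
N3 → [N1:8 / N4:11 / N2:13] → N1 (8)
N1 → [N4:3 / N2:9] → N4 (3)
N4 → [N2:6] → N2 (6)
Return N2→Depot: 12.
Total = 3 + 8 + 3 + 6 + 12 = 32.

Nearest-neighbour total = 32 blocks; route Depot → N3 → N1 → N4 → N2 → Depot.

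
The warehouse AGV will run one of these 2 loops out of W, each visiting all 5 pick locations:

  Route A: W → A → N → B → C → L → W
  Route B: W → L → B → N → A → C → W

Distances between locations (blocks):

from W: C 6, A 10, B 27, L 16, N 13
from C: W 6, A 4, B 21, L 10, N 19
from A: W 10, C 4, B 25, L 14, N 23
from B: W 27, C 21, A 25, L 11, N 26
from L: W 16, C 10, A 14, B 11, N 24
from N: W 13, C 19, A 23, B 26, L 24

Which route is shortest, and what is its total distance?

Route A: 10 + 23 + 26 + 21 + 10 + 16 = 106
Route B: 16 + 11 + 26 + 23 + 4 + 6 = 86

86 blocks — Route B is the shortest.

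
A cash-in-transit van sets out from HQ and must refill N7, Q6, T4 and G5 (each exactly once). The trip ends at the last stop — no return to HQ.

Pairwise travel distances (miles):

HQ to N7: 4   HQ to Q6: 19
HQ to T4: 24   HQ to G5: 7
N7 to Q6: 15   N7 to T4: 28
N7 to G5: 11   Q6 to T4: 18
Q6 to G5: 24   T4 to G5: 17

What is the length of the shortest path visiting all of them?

There are 4! = 24 possible orderings.
HQ - N7 - Q6 - T4 - G5: 4+15+18+17 = 54
HQ - N7 - Q6 - G5 - T4: 4+15+24+17 = 60
HQ - N7 - T4 - Q6 - G5: 4+28+18+24 = 74
HQ - N7 - T4 - G5 - Q6: 4+28+17+24 = 73
HQ - N7 - G5 - Q6 - T4: 4+11+24+18 = 57
HQ - N7 - G5 - T4 - Q6: 4+11+17+18 = 50
HQ - Q6 - N7 - T4 - G5: 19+15+28+17 = 79
HQ - Q6 - N7 - G5 - T4: 19+15+11+17 = 62
HQ - Q6 - T4 - N7 - G5: 19+18+28+11 = 76
HQ - Q6 - T4 - G5 - N7: 19+18+17+11 = 65
HQ - Q6 - G5 - N7 - T4: 19+24+11+28 = 82
HQ - Q6 - G5 - T4 - N7: 19+24+17+28 = 88
HQ - T4 - N7 - Q6 - G5: 24+28+15+24 = 91
HQ - T4 - N7 - G5 - Q6: 24+28+11+24 = 87
… (10 more)
The minimum is 50.
One shortest path: HQ → N7 → G5 → T4 → Q6.

50 miles — the minimum one-way total.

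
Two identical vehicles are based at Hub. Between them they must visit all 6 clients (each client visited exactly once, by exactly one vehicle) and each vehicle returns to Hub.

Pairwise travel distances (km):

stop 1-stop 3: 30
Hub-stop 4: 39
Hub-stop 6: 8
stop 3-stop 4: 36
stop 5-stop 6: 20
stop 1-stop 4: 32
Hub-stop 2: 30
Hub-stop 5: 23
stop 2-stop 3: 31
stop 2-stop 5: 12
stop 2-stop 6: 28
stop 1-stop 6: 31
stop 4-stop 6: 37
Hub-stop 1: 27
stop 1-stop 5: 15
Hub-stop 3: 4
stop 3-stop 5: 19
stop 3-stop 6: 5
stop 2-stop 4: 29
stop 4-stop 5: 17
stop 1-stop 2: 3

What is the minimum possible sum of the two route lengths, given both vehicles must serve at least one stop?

Try each way of splitting the stops between the two vehicles (each non-empty) and, for each split, find the best tour for each vehicle:
  {stop 1} + {stop 2, stop 3, stop 4, stop 5, stop 6}: 54 + 105 = 159
  {stop 2} + {stop 1, stop 3, stop 4, stop 5, stop 6}: 60 + 105 = 165
  {stop 1, stop 2} + {stop 3, stop 4, stop 5, stop 6}: 60 + 85 = 145
  {stop 3} + {stop 1, stop 2, stop 4, stop 5, stop 6}: 8 + 104 = 112
  {stop 1, stop 3} + {stop 2, stop 4, stop 5, stop 6}: 61 + 104 = 165
  {stop 2, stop 3} + {stop 1, stop 4, stop 5, stop 6}: 65 + 104 = 169
  … (31 splits in total)
Best: vehicle 1 Hub → stop 3 → Hub = 8; vehicle 2 Hub → stop 1 → stop 2 → stop 4 → stop 5 → stop 6 → Hub = 104; combined 112.

112 km — the smallest possible combined total.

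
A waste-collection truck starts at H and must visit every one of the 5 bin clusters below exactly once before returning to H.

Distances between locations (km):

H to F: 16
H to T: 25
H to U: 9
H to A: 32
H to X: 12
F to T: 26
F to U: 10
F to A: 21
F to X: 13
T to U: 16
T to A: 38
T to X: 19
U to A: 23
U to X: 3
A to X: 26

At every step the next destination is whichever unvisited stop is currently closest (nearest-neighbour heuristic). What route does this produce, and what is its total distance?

At H the remaining stops are U 9, X 12, F 16, T 25, A 32; go to U.
At U the remaining stops are X 3, F 10, T 16, A 23; go to X.
At X the remaining stops are F 13, T 19, A 26; go to F.
At F the remaining stops are A 21, T 26; go to A.
At A the remaining stops are T 38; go to T.
Return T→H: 25.
Total = 9 + 3 + 13 + 21 + 38 + 25 = 109.

Total distance 109 km via the nearest-neighbour route H → U → X → F → A → T → H.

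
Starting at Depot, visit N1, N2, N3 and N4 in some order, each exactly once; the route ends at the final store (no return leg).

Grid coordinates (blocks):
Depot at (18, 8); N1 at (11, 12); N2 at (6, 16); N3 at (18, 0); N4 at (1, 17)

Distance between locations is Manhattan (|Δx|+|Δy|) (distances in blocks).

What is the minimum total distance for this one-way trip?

There are 4! = 24 possible orderings.
Depot→N1→N2→N3→N4: 11+9+28+34 = 82
Depot→N1→N2→N4→N3: 11+9+6+34 = 60
Depot→N1→N3→N2→N4: 11+19+28+6 = 64
Depot→N1→N3→N4→N2: 11+19+34+6 = 70
Depot→N1→N4→N2→N3: 11+15+6+28 = 60
Depot→N1→N4→N3→N2: 11+15+34+28 = 88
Depot→N2→N1→N3→N4: 20+9+19+34 = 82
Depot→N2→N1→N4→N3: 20+9+15+34 = 78
Depot→N2→N3→N1→N4: 20+28+19+15 = 82
Depot→N2→N3→N4→N1: 20+28+34+15 = 97
Depot→N2→N4→N1→N3: 20+6+15+19 = 60
Depot→N2→N4→N3→N1: 20+6+34+19 = 79
Depot→N3→N1→N2→N4: 8+19+9+6 = 42
Depot→N3→N1→N4→N2: 8+19+15+6 = 48
… (10 more)
The minimum is 42.
One shortest path: Depot → N3 → N1 → N2 → N4.

Shortest open route: 42 blocks.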